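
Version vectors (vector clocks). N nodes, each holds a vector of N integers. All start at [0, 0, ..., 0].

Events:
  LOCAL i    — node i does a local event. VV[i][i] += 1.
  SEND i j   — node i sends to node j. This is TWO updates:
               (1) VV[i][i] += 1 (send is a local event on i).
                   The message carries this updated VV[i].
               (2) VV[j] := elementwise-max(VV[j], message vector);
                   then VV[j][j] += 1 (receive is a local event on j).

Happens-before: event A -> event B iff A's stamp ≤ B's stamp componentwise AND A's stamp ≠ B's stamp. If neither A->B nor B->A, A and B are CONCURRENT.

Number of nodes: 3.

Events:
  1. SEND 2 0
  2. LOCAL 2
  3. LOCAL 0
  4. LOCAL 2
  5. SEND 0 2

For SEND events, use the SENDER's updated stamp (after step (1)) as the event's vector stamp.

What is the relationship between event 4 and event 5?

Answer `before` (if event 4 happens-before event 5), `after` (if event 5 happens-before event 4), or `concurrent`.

Initial: VV[0]=[0, 0, 0]
Initial: VV[1]=[0, 0, 0]
Initial: VV[2]=[0, 0, 0]
Event 1: SEND 2->0: VV[2][2]++ -> VV[2]=[0, 0, 1], msg_vec=[0, 0, 1]; VV[0]=max(VV[0],msg_vec) then VV[0][0]++ -> VV[0]=[1, 0, 1]
Event 2: LOCAL 2: VV[2][2]++ -> VV[2]=[0, 0, 2]
Event 3: LOCAL 0: VV[0][0]++ -> VV[0]=[2, 0, 1]
Event 4: LOCAL 2: VV[2][2]++ -> VV[2]=[0, 0, 3]
Event 5: SEND 0->2: VV[0][0]++ -> VV[0]=[3, 0, 1], msg_vec=[3, 0, 1]; VV[2]=max(VV[2],msg_vec) then VV[2][2]++ -> VV[2]=[3, 0, 4]
Event 4 stamp: [0, 0, 3]
Event 5 stamp: [3, 0, 1]
[0, 0, 3] <= [3, 0, 1]? False
[3, 0, 1] <= [0, 0, 3]? False
Relation: concurrent

Answer: concurrent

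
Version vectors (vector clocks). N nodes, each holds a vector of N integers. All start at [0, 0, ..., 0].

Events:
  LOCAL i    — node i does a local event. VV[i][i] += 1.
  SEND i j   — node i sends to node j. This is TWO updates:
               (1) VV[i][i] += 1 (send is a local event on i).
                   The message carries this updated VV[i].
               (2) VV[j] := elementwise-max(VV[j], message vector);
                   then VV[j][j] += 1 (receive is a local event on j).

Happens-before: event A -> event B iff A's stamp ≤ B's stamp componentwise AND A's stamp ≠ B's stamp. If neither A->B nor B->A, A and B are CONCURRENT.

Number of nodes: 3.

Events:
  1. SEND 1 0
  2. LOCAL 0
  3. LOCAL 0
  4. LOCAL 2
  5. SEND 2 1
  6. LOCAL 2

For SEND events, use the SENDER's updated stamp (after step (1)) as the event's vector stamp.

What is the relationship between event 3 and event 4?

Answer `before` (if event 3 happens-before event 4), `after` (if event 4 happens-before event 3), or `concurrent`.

Initial: VV[0]=[0, 0, 0]
Initial: VV[1]=[0, 0, 0]
Initial: VV[2]=[0, 0, 0]
Event 1: SEND 1->0: VV[1][1]++ -> VV[1]=[0, 1, 0], msg_vec=[0, 1, 0]; VV[0]=max(VV[0],msg_vec) then VV[0][0]++ -> VV[0]=[1, 1, 0]
Event 2: LOCAL 0: VV[0][0]++ -> VV[0]=[2, 1, 0]
Event 3: LOCAL 0: VV[0][0]++ -> VV[0]=[3, 1, 0]
Event 4: LOCAL 2: VV[2][2]++ -> VV[2]=[0, 0, 1]
Event 5: SEND 2->1: VV[2][2]++ -> VV[2]=[0, 0, 2], msg_vec=[0, 0, 2]; VV[1]=max(VV[1],msg_vec) then VV[1][1]++ -> VV[1]=[0, 2, 2]
Event 6: LOCAL 2: VV[2][2]++ -> VV[2]=[0, 0, 3]
Event 3 stamp: [3, 1, 0]
Event 4 stamp: [0, 0, 1]
[3, 1, 0] <= [0, 0, 1]? False
[0, 0, 1] <= [3, 1, 0]? False
Relation: concurrent

Answer: concurrent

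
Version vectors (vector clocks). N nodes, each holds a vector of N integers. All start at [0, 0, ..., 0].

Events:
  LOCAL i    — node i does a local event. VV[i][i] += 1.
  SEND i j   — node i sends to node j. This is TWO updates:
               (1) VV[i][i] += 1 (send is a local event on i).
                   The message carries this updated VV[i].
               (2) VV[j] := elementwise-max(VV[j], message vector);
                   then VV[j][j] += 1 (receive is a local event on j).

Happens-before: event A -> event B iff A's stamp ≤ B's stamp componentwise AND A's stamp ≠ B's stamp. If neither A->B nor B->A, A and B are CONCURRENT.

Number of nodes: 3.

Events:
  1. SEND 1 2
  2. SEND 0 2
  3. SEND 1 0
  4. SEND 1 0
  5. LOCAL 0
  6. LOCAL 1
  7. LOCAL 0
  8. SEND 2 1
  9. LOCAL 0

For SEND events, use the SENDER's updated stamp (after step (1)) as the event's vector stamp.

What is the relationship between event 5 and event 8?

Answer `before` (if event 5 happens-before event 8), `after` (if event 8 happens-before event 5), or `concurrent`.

Initial: VV[0]=[0, 0, 0]
Initial: VV[1]=[0, 0, 0]
Initial: VV[2]=[0, 0, 0]
Event 1: SEND 1->2: VV[1][1]++ -> VV[1]=[0, 1, 0], msg_vec=[0, 1, 0]; VV[2]=max(VV[2],msg_vec) then VV[2][2]++ -> VV[2]=[0, 1, 1]
Event 2: SEND 0->2: VV[0][0]++ -> VV[0]=[1, 0, 0], msg_vec=[1, 0, 0]; VV[2]=max(VV[2],msg_vec) then VV[2][2]++ -> VV[2]=[1, 1, 2]
Event 3: SEND 1->0: VV[1][1]++ -> VV[1]=[0, 2, 0], msg_vec=[0, 2, 0]; VV[0]=max(VV[0],msg_vec) then VV[0][0]++ -> VV[0]=[2, 2, 0]
Event 4: SEND 1->0: VV[1][1]++ -> VV[1]=[0, 3, 0], msg_vec=[0, 3, 0]; VV[0]=max(VV[0],msg_vec) then VV[0][0]++ -> VV[0]=[3, 3, 0]
Event 5: LOCAL 0: VV[0][0]++ -> VV[0]=[4, 3, 0]
Event 6: LOCAL 1: VV[1][1]++ -> VV[1]=[0, 4, 0]
Event 7: LOCAL 0: VV[0][0]++ -> VV[0]=[5, 3, 0]
Event 8: SEND 2->1: VV[2][2]++ -> VV[2]=[1, 1, 3], msg_vec=[1, 1, 3]; VV[1]=max(VV[1],msg_vec) then VV[1][1]++ -> VV[1]=[1, 5, 3]
Event 9: LOCAL 0: VV[0][0]++ -> VV[0]=[6, 3, 0]
Event 5 stamp: [4, 3, 0]
Event 8 stamp: [1, 1, 3]
[4, 3, 0] <= [1, 1, 3]? False
[1, 1, 3] <= [4, 3, 0]? False
Relation: concurrent

Answer: concurrent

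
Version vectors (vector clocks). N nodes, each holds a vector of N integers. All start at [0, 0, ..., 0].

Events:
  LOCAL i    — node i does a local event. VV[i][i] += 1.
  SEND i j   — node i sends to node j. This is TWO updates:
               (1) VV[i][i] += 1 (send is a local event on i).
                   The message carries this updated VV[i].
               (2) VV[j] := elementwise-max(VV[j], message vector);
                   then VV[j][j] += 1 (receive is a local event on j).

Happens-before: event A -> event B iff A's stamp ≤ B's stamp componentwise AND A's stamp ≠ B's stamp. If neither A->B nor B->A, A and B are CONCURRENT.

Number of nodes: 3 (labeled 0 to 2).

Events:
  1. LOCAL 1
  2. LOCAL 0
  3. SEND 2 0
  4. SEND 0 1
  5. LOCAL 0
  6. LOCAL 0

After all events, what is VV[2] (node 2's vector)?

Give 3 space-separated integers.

Initial: VV[0]=[0, 0, 0]
Initial: VV[1]=[0, 0, 0]
Initial: VV[2]=[0, 0, 0]
Event 1: LOCAL 1: VV[1][1]++ -> VV[1]=[0, 1, 0]
Event 2: LOCAL 0: VV[0][0]++ -> VV[0]=[1, 0, 0]
Event 3: SEND 2->0: VV[2][2]++ -> VV[2]=[0, 0, 1], msg_vec=[0, 0, 1]; VV[0]=max(VV[0],msg_vec) then VV[0][0]++ -> VV[0]=[2, 0, 1]
Event 4: SEND 0->1: VV[0][0]++ -> VV[0]=[3, 0, 1], msg_vec=[3, 0, 1]; VV[1]=max(VV[1],msg_vec) then VV[1][1]++ -> VV[1]=[3, 2, 1]
Event 5: LOCAL 0: VV[0][0]++ -> VV[0]=[4, 0, 1]
Event 6: LOCAL 0: VV[0][0]++ -> VV[0]=[5, 0, 1]
Final vectors: VV[0]=[5, 0, 1]; VV[1]=[3, 2, 1]; VV[2]=[0, 0, 1]

Answer: 0 0 1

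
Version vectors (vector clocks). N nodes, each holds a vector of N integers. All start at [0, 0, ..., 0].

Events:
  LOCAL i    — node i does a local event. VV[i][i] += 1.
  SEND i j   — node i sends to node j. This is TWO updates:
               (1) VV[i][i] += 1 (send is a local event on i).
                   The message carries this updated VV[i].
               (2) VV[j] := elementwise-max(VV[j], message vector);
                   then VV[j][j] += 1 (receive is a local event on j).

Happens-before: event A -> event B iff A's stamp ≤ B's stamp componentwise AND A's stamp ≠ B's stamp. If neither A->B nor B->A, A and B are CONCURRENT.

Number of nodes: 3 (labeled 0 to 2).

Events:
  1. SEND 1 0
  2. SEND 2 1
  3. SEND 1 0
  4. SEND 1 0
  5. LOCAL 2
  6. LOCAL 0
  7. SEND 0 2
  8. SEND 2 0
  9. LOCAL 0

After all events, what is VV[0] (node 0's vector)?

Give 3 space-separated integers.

Answer: 7 4 4

Derivation:
Initial: VV[0]=[0, 0, 0]
Initial: VV[1]=[0, 0, 0]
Initial: VV[2]=[0, 0, 0]
Event 1: SEND 1->0: VV[1][1]++ -> VV[1]=[0, 1, 0], msg_vec=[0, 1, 0]; VV[0]=max(VV[0],msg_vec) then VV[0][0]++ -> VV[0]=[1, 1, 0]
Event 2: SEND 2->1: VV[2][2]++ -> VV[2]=[0, 0, 1], msg_vec=[0, 0, 1]; VV[1]=max(VV[1],msg_vec) then VV[1][1]++ -> VV[1]=[0, 2, 1]
Event 3: SEND 1->0: VV[1][1]++ -> VV[1]=[0, 3, 1], msg_vec=[0, 3, 1]; VV[0]=max(VV[0],msg_vec) then VV[0][0]++ -> VV[0]=[2, 3, 1]
Event 4: SEND 1->0: VV[1][1]++ -> VV[1]=[0, 4, 1], msg_vec=[0, 4, 1]; VV[0]=max(VV[0],msg_vec) then VV[0][0]++ -> VV[0]=[3, 4, 1]
Event 5: LOCAL 2: VV[2][2]++ -> VV[2]=[0, 0, 2]
Event 6: LOCAL 0: VV[0][0]++ -> VV[0]=[4, 4, 1]
Event 7: SEND 0->2: VV[0][0]++ -> VV[0]=[5, 4, 1], msg_vec=[5, 4, 1]; VV[2]=max(VV[2],msg_vec) then VV[2][2]++ -> VV[2]=[5, 4, 3]
Event 8: SEND 2->0: VV[2][2]++ -> VV[2]=[5, 4, 4], msg_vec=[5, 4, 4]; VV[0]=max(VV[0],msg_vec) then VV[0][0]++ -> VV[0]=[6, 4, 4]
Event 9: LOCAL 0: VV[0][0]++ -> VV[0]=[7, 4, 4]
Final vectors: VV[0]=[7, 4, 4]; VV[1]=[0, 4, 1]; VV[2]=[5, 4, 4]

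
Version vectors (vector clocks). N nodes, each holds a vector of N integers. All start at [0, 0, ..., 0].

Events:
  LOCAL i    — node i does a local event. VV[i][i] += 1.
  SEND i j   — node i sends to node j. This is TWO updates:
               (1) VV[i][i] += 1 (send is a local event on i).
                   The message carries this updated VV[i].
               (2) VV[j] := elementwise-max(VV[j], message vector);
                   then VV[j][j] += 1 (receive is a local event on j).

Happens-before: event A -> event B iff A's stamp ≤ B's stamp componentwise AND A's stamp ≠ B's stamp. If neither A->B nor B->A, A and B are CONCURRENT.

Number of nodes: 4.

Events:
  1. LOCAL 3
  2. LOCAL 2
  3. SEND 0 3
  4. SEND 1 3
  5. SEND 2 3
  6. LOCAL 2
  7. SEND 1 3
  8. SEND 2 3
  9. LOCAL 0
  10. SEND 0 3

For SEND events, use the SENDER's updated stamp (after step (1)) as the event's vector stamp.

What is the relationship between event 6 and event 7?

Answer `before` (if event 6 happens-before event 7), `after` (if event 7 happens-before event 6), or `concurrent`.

Initial: VV[0]=[0, 0, 0, 0]
Initial: VV[1]=[0, 0, 0, 0]
Initial: VV[2]=[0, 0, 0, 0]
Initial: VV[3]=[0, 0, 0, 0]
Event 1: LOCAL 3: VV[3][3]++ -> VV[3]=[0, 0, 0, 1]
Event 2: LOCAL 2: VV[2][2]++ -> VV[2]=[0, 0, 1, 0]
Event 3: SEND 0->3: VV[0][0]++ -> VV[0]=[1, 0, 0, 0], msg_vec=[1, 0, 0, 0]; VV[3]=max(VV[3],msg_vec) then VV[3][3]++ -> VV[3]=[1, 0, 0, 2]
Event 4: SEND 1->3: VV[1][1]++ -> VV[1]=[0, 1, 0, 0], msg_vec=[0, 1, 0, 0]; VV[3]=max(VV[3],msg_vec) then VV[3][3]++ -> VV[3]=[1, 1, 0, 3]
Event 5: SEND 2->3: VV[2][2]++ -> VV[2]=[0, 0, 2, 0], msg_vec=[0, 0, 2, 0]; VV[3]=max(VV[3],msg_vec) then VV[3][3]++ -> VV[3]=[1, 1, 2, 4]
Event 6: LOCAL 2: VV[2][2]++ -> VV[2]=[0, 0, 3, 0]
Event 7: SEND 1->3: VV[1][1]++ -> VV[1]=[0, 2, 0, 0], msg_vec=[0, 2, 0, 0]; VV[3]=max(VV[3],msg_vec) then VV[3][3]++ -> VV[3]=[1, 2, 2, 5]
Event 8: SEND 2->3: VV[2][2]++ -> VV[2]=[0, 0, 4, 0], msg_vec=[0, 0, 4, 0]; VV[3]=max(VV[3],msg_vec) then VV[3][3]++ -> VV[3]=[1, 2, 4, 6]
Event 9: LOCAL 0: VV[0][0]++ -> VV[0]=[2, 0, 0, 0]
Event 10: SEND 0->3: VV[0][0]++ -> VV[0]=[3, 0, 0, 0], msg_vec=[3, 0, 0, 0]; VV[3]=max(VV[3],msg_vec) then VV[3][3]++ -> VV[3]=[3, 2, 4, 7]
Event 6 stamp: [0, 0, 3, 0]
Event 7 stamp: [0, 2, 0, 0]
[0, 0, 3, 0] <= [0, 2, 0, 0]? False
[0, 2, 0, 0] <= [0, 0, 3, 0]? False
Relation: concurrent

Answer: concurrent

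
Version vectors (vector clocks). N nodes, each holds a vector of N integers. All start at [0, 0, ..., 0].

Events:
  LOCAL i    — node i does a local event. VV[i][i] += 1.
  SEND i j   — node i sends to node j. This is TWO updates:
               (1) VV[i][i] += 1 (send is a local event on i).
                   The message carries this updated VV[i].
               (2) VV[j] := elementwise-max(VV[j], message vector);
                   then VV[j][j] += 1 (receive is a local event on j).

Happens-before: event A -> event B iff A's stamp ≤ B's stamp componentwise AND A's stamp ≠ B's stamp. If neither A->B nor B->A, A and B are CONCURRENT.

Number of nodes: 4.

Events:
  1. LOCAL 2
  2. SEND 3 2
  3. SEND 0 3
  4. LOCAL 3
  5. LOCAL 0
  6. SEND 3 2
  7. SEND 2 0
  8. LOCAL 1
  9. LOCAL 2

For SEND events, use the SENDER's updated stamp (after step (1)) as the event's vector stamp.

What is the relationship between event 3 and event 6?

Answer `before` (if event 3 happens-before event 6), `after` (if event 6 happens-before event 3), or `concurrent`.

Initial: VV[0]=[0, 0, 0, 0]
Initial: VV[1]=[0, 0, 0, 0]
Initial: VV[2]=[0, 0, 0, 0]
Initial: VV[3]=[0, 0, 0, 0]
Event 1: LOCAL 2: VV[2][2]++ -> VV[2]=[0, 0, 1, 0]
Event 2: SEND 3->2: VV[3][3]++ -> VV[3]=[0, 0, 0, 1], msg_vec=[0, 0, 0, 1]; VV[2]=max(VV[2],msg_vec) then VV[2][2]++ -> VV[2]=[0, 0, 2, 1]
Event 3: SEND 0->3: VV[0][0]++ -> VV[0]=[1, 0, 0, 0], msg_vec=[1, 0, 0, 0]; VV[3]=max(VV[3],msg_vec) then VV[3][3]++ -> VV[3]=[1, 0, 0, 2]
Event 4: LOCAL 3: VV[3][3]++ -> VV[3]=[1, 0, 0, 3]
Event 5: LOCAL 0: VV[0][0]++ -> VV[0]=[2, 0, 0, 0]
Event 6: SEND 3->2: VV[3][3]++ -> VV[3]=[1, 0, 0, 4], msg_vec=[1, 0, 0, 4]; VV[2]=max(VV[2],msg_vec) then VV[2][2]++ -> VV[2]=[1, 0, 3, 4]
Event 7: SEND 2->0: VV[2][2]++ -> VV[2]=[1, 0, 4, 4], msg_vec=[1, 0, 4, 4]; VV[0]=max(VV[0],msg_vec) then VV[0][0]++ -> VV[0]=[3, 0, 4, 4]
Event 8: LOCAL 1: VV[1][1]++ -> VV[1]=[0, 1, 0, 0]
Event 9: LOCAL 2: VV[2][2]++ -> VV[2]=[1, 0, 5, 4]
Event 3 stamp: [1, 0, 0, 0]
Event 6 stamp: [1, 0, 0, 4]
[1, 0, 0, 0] <= [1, 0, 0, 4]? True
[1, 0, 0, 4] <= [1, 0, 0, 0]? False
Relation: before

Answer: before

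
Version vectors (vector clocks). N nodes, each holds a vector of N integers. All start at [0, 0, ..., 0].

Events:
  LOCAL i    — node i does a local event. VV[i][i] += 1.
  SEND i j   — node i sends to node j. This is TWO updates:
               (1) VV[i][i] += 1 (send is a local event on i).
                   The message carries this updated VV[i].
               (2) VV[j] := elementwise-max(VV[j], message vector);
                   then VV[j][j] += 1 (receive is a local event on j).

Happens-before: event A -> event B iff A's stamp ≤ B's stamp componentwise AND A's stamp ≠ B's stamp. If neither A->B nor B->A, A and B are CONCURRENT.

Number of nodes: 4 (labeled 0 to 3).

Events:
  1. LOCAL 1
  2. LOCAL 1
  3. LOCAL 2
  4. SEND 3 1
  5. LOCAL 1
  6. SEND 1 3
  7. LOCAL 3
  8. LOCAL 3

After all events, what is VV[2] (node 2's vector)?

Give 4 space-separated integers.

Initial: VV[0]=[0, 0, 0, 0]
Initial: VV[1]=[0, 0, 0, 0]
Initial: VV[2]=[0, 0, 0, 0]
Initial: VV[3]=[0, 0, 0, 0]
Event 1: LOCAL 1: VV[1][1]++ -> VV[1]=[0, 1, 0, 0]
Event 2: LOCAL 1: VV[1][1]++ -> VV[1]=[0, 2, 0, 0]
Event 3: LOCAL 2: VV[2][2]++ -> VV[2]=[0, 0, 1, 0]
Event 4: SEND 3->1: VV[3][3]++ -> VV[3]=[0, 0, 0, 1], msg_vec=[0, 0, 0, 1]; VV[1]=max(VV[1],msg_vec) then VV[1][1]++ -> VV[1]=[0, 3, 0, 1]
Event 5: LOCAL 1: VV[1][1]++ -> VV[1]=[0, 4, 0, 1]
Event 6: SEND 1->3: VV[1][1]++ -> VV[1]=[0, 5, 0, 1], msg_vec=[0, 5, 0, 1]; VV[3]=max(VV[3],msg_vec) then VV[3][3]++ -> VV[3]=[0, 5, 0, 2]
Event 7: LOCAL 3: VV[3][3]++ -> VV[3]=[0, 5, 0, 3]
Event 8: LOCAL 3: VV[3][3]++ -> VV[3]=[0, 5, 0, 4]
Final vectors: VV[0]=[0, 0, 0, 0]; VV[1]=[0, 5, 0, 1]; VV[2]=[0, 0, 1, 0]; VV[3]=[0, 5, 0, 4]

Answer: 0 0 1 0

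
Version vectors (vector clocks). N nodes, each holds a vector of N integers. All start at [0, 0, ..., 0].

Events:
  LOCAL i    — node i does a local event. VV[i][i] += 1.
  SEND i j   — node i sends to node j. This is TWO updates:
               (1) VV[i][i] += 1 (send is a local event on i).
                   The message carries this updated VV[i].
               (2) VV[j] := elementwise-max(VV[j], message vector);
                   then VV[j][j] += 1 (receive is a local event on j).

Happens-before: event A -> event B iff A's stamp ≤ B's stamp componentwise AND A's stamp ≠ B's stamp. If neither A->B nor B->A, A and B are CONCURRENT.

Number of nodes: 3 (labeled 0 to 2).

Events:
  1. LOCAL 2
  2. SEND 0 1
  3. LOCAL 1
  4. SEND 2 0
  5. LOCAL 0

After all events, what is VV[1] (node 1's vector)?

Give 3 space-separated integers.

Answer: 1 2 0

Derivation:
Initial: VV[0]=[0, 0, 0]
Initial: VV[1]=[0, 0, 0]
Initial: VV[2]=[0, 0, 0]
Event 1: LOCAL 2: VV[2][2]++ -> VV[2]=[0, 0, 1]
Event 2: SEND 0->1: VV[0][0]++ -> VV[0]=[1, 0, 0], msg_vec=[1, 0, 0]; VV[1]=max(VV[1],msg_vec) then VV[1][1]++ -> VV[1]=[1, 1, 0]
Event 3: LOCAL 1: VV[1][1]++ -> VV[1]=[1, 2, 0]
Event 4: SEND 2->0: VV[2][2]++ -> VV[2]=[0, 0, 2], msg_vec=[0, 0, 2]; VV[0]=max(VV[0],msg_vec) then VV[0][0]++ -> VV[0]=[2, 0, 2]
Event 5: LOCAL 0: VV[0][0]++ -> VV[0]=[3, 0, 2]
Final vectors: VV[0]=[3, 0, 2]; VV[1]=[1, 2, 0]; VV[2]=[0, 0, 2]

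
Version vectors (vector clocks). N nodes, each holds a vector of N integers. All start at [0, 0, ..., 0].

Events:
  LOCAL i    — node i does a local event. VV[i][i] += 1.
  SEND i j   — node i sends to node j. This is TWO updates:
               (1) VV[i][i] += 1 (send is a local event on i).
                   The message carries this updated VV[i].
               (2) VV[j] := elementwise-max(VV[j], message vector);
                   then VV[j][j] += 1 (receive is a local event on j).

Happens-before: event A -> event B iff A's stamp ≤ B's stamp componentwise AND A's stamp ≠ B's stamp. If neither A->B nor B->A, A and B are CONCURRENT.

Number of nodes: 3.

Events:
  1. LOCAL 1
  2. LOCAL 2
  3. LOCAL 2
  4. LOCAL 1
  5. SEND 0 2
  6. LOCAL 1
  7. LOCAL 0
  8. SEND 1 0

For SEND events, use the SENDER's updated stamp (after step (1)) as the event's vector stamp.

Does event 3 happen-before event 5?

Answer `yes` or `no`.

Answer: no

Derivation:
Initial: VV[0]=[0, 0, 0]
Initial: VV[1]=[0, 0, 0]
Initial: VV[2]=[0, 0, 0]
Event 1: LOCAL 1: VV[1][1]++ -> VV[1]=[0, 1, 0]
Event 2: LOCAL 2: VV[2][2]++ -> VV[2]=[0, 0, 1]
Event 3: LOCAL 2: VV[2][2]++ -> VV[2]=[0, 0, 2]
Event 4: LOCAL 1: VV[1][1]++ -> VV[1]=[0, 2, 0]
Event 5: SEND 0->2: VV[0][0]++ -> VV[0]=[1, 0, 0], msg_vec=[1, 0, 0]; VV[2]=max(VV[2],msg_vec) then VV[2][2]++ -> VV[2]=[1, 0, 3]
Event 6: LOCAL 1: VV[1][1]++ -> VV[1]=[0, 3, 0]
Event 7: LOCAL 0: VV[0][0]++ -> VV[0]=[2, 0, 0]
Event 8: SEND 1->0: VV[1][1]++ -> VV[1]=[0, 4, 0], msg_vec=[0, 4, 0]; VV[0]=max(VV[0],msg_vec) then VV[0][0]++ -> VV[0]=[3, 4, 0]
Event 3 stamp: [0, 0, 2]
Event 5 stamp: [1, 0, 0]
[0, 0, 2] <= [1, 0, 0]? False. Equal? False. Happens-before: False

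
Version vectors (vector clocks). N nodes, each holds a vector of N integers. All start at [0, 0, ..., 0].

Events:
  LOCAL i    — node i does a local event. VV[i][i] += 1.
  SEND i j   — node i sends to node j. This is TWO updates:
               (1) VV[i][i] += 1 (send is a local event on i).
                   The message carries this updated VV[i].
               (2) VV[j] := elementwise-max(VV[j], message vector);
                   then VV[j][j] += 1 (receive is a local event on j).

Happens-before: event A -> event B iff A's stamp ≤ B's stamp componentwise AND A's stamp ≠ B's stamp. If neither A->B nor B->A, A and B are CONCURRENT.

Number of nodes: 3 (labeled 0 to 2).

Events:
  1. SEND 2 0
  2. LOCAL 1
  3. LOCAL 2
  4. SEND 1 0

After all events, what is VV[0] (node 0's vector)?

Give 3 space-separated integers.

Initial: VV[0]=[0, 0, 0]
Initial: VV[1]=[0, 0, 0]
Initial: VV[2]=[0, 0, 0]
Event 1: SEND 2->0: VV[2][2]++ -> VV[2]=[0, 0, 1], msg_vec=[0, 0, 1]; VV[0]=max(VV[0],msg_vec) then VV[0][0]++ -> VV[0]=[1, 0, 1]
Event 2: LOCAL 1: VV[1][1]++ -> VV[1]=[0, 1, 0]
Event 3: LOCAL 2: VV[2][2]++ -> VV[2]=[0, 0, 2]
Event 4: SEND 1->0: VV[1][1]++ -> VV[1]=[0, 2, 0], msg_vec=[0, 2, 0]; VV[0]=max(VV[0],msg_vec) then VV[0][0]++ -> VV[0]=[2, 2, 1]
Final vectors: VV[0]=[2, 2, 1]; VV[1]=[0, 2, 0]; VV[2]=[0, 0, 2]

Answer: 2 2 1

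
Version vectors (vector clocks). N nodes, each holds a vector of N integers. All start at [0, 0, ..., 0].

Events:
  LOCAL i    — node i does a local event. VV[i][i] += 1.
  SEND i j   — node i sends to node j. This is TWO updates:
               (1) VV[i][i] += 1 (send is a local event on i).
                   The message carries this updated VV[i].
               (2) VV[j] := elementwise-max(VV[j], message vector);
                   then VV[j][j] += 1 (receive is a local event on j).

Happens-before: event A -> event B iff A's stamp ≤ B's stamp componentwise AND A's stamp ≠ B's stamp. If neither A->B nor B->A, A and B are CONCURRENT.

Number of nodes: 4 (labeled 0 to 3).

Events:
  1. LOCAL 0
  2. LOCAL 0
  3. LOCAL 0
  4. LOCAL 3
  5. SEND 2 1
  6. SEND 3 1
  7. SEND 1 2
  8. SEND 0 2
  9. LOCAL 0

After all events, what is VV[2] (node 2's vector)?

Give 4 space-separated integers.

Answer: 4 3 3 2

Derivation:
Initial: VV[0]=[0, 0, 0, 0]
Initial: VV[1]=[0, 0, 0, 0]
Initial: VV[2]=[0, 0, 0, 0]
Initial: VV[3]=[0, 0, 0, 0]
Event 1: LOCAL 0: VV[0][0]++ -> VV[0]=[1, 0, 0, 0]
Event 2: LOCAL 0: VV[0][0]++ -> VV[0]=[2, 0, 0, 0]
Event 3: LOCAL 0: VV[0][0]++ -> VV[0]=[3, 0, 0, 0]
Event 4: LOCAL 3: VV[3][3]++ -> VV[3]=[0, 0, 0, 1]
Event 5: SEND 2->1: VV[2][2]++ -> VV[2]=[0, 0, 1, 0], msg_vec=[0, 0, 1, 0]; VV[1]=max(VV[1],msg_vec) then VV[1][1]++ -> VV[1]=[0, 1, 1, 0]
Event 6: SEND 3->1: VV[3][3]++ -> VV[3]=[0, 0, 0, 2], msg_vec=[0, 0, 0, 2]; VV[1]=max(VV[1],msg_vec) then VV[1][1]++ -> VV[1]=[0, 2, 1, 2]
Event 7: SEND 1->2: VV[1][1]++ -> VV[1]=[0, 3, 1, 2], msg_vec=[0, 3, 1, 2]; VV[2]=max(VV[2],msg_vec) then VV[2][2]++ -> VV[2]=[0, 3, 2, 2]
Event 8: SEND 0->2: VV[0][0]++ -> VV[0]=[4, 0, 0, 0], msg_vec=[4, 0, 0, 0]; VV[2]=max(VV[2],msg_vec) then VV[2][2]++ -> VV[2]=[4, 3, 3, 2]
Event 9: LOCAL 0: VV[0][0]++ -> VV[0]=[5, 0, 0, 0]
Final vectors: VV[0]=[5, 0, 0, 0]; VV[1]=[0, 3, 1, 2]; VV[2]=[4, 3, 3, 2]; VV[3]=[0, 0, 0, 2]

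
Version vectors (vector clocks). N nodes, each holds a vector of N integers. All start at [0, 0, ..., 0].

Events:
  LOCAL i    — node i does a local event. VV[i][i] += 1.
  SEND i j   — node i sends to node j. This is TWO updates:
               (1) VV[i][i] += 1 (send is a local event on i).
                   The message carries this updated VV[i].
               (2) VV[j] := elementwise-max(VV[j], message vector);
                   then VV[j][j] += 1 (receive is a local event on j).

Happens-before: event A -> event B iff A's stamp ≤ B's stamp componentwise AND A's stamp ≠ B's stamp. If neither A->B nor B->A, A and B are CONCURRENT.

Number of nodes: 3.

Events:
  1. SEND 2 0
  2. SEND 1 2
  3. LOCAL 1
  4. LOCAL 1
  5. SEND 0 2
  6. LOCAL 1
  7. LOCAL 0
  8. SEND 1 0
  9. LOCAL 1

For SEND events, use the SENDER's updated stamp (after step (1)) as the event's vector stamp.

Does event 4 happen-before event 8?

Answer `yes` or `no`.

Initial: VV[0]=[0, 0, 0]
Initial: VV[1]=[0, 0, 0]
Initial: VV[2]=[0, 0, 0]
Event 1: SEND 2->0: VV[2][2]++ -> VV[2]=[0, 0, 1], msg_vec=[0, 0, 1]; VV[0]=max(VV[0],msg_vec) then VV[0][0]++ -> VV[0]=[1, 0, 1]
Event 2: SEND 1->2: VV[1][1]++ -> VV[1]=[0, 1, 0], msg_vec=[0, 1, 0]; VV[2]=max(VV[2],msg_vec) then VV[2][2]++ -> VV[2]=[0, 1, 2]
Event 3: LOCAL 1: VV[1][1]++ -> VV[1]=[0, 2, 0]
Event 4: LOCAL 1: VV[1][1]++ -> VV[1]=[0, 3, 0]
Event 5: SEND 0->2: VV[0][0]++ -> VV[0]=[2, 0, 1], msg_vec=[2, 0, 1]; VV[2]=max(VV[2],msg_vec) then VV[2][2]++ -> VV[2]=[2, 1, 3]
Event 6: LOCAL 1: VV[1][1]++ -> VV[1]=[0, 4, 0]
Event 7: LOCAL 0: VV[0][0]++ -> VV[0]=[3, 0, 1]
Event 8: SEND 1->0: VV[1][1]++ -> VV[1]=[0, 5, 0], msg_vec=[0, 5, 0]; VV[0]=max(VV[0],msg_vec) then VV[0][0]++ -> VV[0]=[4, 5, 1]
Event 9: LOCAL 1: VV[1][1]++ -> VV[1]=[0, 6, 0]
Event 4 stamp: [0, 3, 0]
Event 8 stamp: [0, 5, 0]
[0, 3, 0] <= [0, 5, 0]? True. Equal? False. Happens-before: True

Answer: yes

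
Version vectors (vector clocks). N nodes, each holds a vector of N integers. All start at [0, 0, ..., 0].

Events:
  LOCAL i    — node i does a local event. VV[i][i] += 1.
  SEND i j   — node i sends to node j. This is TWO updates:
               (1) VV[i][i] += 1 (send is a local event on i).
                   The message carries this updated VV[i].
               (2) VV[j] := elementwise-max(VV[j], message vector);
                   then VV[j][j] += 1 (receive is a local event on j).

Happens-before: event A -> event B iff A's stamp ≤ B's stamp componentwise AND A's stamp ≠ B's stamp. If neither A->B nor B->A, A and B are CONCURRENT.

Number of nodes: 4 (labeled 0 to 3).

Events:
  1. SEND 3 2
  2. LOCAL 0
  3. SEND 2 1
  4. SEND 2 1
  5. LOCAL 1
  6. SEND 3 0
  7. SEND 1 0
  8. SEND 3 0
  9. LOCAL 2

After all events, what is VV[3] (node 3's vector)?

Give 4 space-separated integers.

Answer: 0 0 0 3

Derivation:
Initial: VV[0]=[0, 0, 0, 0]
Initial: VV[1]=[0, 0, 0, 0]
Initial: VV[2]=[0, 0, 0, 0]
Initial: VV[3]=[0, 0, 0, 0]
Event 1: SEND 3->2: VV[3][3]++ -> VV[3]=[0, 0, 0, 1], msg_vec=[0, 0, 0, 1]; VV[2]=max(VV[2],msg_vec) then VV[2][2]++ -> VV[2]=[0, 0, 1, 1]
Event 2: LOCAL 0: VV[0][0]++ -> VV[0]=[1, 0, 0, 0]
Event 3: SEND 2->1: VV[2][2]++ -> VV[2]=[0, 0, 2, 1], msg_vec=[0, 0, 2, 1]; VV[1]=max(VV[1],msg_vec) then VV[1][1]++ -> VV[1]=[0, 1, 2, 1]
Event 4: SEND 2->1: VV[2][2]++ -> VV[2]=[0, 0, 3, 1], msg_vec=[0, 0, 3, 1]; VV[1]=max(VV[1],msg_vec) then VV[1][1]++ -> VV[1]=[0, 2, 3, 1]
Event 5: LOCAL 1: VV[1][1]++ -> VV[1]=[0, 3, 3, 1]
Event 6: SEND 3->0: VV[3][3]++ -> VV[3]=[0, 0, 0, 2], msg_vec=[0, 0, 0, 2]; VV[0]=max(VV[0],msg_vec) then VV[0][0]++ -> VV[0]=[2, 0, 0, 2]
Event 7: SEND 1->0: VV[1][1]++ -> VV[1]=[0, 4, 3, 1], msg_vec=[0, 4, 3, 1]; VV[0]=max(VV[0],msg_vec) then VV[0][0]++ -> VV[0]=[3, 4, 3, 2]
Event 8: SEND 3->0: VV[3][3]++ -> VV[3]=[0, 0, 0, 3], msg_vec=[0, 0, 0, 3]; VV[0]=max(VV[0],msg_vec) then VV[0][0]++ -> VV[0]=[4, 4, 3, 3]
Event 9: LOCAL 2: VV[2][2]++ -> VV[2]=[0, 0, 4, 1]
Final vectors: VV[0]=[4, 4, 3, 3]; VV[1]=[0, 4, 3, 1]; VV[2]=[0, 0, 4, 1]; VV[3]=[0, 0, 0, 3]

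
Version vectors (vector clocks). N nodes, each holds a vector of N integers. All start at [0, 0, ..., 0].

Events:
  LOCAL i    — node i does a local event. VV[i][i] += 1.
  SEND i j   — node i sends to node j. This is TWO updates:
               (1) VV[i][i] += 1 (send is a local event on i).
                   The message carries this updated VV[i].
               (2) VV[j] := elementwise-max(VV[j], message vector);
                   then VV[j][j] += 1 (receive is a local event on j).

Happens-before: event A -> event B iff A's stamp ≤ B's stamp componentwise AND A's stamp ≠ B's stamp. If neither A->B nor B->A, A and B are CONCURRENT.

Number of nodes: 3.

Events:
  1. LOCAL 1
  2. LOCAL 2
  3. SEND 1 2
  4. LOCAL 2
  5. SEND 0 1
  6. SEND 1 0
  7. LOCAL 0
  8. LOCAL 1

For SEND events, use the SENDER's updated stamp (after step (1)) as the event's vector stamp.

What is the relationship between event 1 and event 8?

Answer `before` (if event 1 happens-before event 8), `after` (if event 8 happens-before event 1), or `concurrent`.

Answer: before

Derivation:
Initial: VV[0]=[0, 0, 0]
Initial: VV[1]=[0, 0, 0]
Initial: VV[2]=[0, 0, 0]
Event 1: LOCAL 1: VV[1][1]++ -> VV[1]=[0, 1, 0]
Event 2: LOCAL 2: VV[2][2]++ -> VV[2]=[0, 0, 1]
Event 3: SEND 1->2: VV[1][1]++ -> VV[1]=[0, 2, 0], msg_vec=[0, 2, 0]; VV[2]=max(VV[2],msg_vec) then VV[2][2]++ -> VV[2]=[0, 2, 2]
Event 4: LOCAL 2: VV[2][2]++ -> VV[2]=[0, 2, 3]
Event 5: SEND 0->1: VV[0][0]++ -> VV[0]=[1, 0, 0], msg_vec=[1, 0, 0]; VV[1]=max(VV[1],msg_vec) then VV[1][1]++ -> VV[1]=[1, 3, 0]
Event 6: SEND 1->0: VV[1][1]++ -> VV[1]=[1, 4, 0], msg_vec=[1, 4, 0]; VV[0]=max(VV[0],msg_vec) then VV[0][0]++ -> VV[0]=[2, 4, 0]
Event 7: LOCAL 0: VV[0][0]++ -> VV[0]=[3, 4, 0]
Event 8: LOCAL 1: VV[1][1]++ -> VV[1]=[1, 5, 0]
Event 1 stamp: [0, 1, 0]
Event 8 stamp: [1, 5, 0]
[0, 1, 0] <= [1, 5, 0]? True
[1, 5, 0] <= [0, 1, 0]? False
Relation: before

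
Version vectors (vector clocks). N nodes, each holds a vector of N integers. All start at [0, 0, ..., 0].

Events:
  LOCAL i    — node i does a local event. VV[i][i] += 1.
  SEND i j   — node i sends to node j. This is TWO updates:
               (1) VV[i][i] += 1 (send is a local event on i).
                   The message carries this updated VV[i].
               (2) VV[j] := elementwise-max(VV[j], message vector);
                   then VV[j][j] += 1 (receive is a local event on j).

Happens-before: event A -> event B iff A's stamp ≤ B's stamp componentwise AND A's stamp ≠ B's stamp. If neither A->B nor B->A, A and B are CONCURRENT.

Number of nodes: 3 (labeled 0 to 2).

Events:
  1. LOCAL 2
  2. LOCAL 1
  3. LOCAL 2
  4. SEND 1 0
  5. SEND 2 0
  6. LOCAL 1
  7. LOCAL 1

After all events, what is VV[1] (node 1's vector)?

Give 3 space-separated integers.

Answer: 0 4 0

Derivation:
Initial: VV[0]=[0, 0, 0]
Initial: VV[1]=[0, 0, 0]
Initial: VV[2]=[0, 0, 0]
Event 1: LOCAL 2: VV[2][2]++ -> VV[2]=[0, 0, 1]
Event 2: LOCAL 1: VV[1][1]++ -> VV[1]=[0, 1, 0]
Event 3: LOCAL 2: VV[2][2]++ -> VV[2]=[0, 0, 2]
Event 4: SEND 1->0: VV[1][1]++ -> VV[1]=[0, 2, 0], msg_vec=[0, 2, 0]; VV[0]=max(VV[0],msg_vec) then VV[0][0]++ -> VV[0]=[1, 2, 0]
Event 5: SEND 2->0: VV[2][2]++ -> VV[2]=[0, 0, 3], msg_vec=[0, 0, 3]; VV[0]=max(VV[0],msg_vec) then VV[0][0]++ -> VV[0]=[2, 2, 3]
Event 6: LOCAL 1: VV[1][1]++ -> VV[1]=[0, 3, 0]
Event 7: LOCAL 1: VV[1][1]++ -> VV[1]=[0, 4, 0]
Final vectors: VV[0]=[2, 2, 3]; VV[1]=[0, 4, 0]; VV[2]=[0, 0, 3]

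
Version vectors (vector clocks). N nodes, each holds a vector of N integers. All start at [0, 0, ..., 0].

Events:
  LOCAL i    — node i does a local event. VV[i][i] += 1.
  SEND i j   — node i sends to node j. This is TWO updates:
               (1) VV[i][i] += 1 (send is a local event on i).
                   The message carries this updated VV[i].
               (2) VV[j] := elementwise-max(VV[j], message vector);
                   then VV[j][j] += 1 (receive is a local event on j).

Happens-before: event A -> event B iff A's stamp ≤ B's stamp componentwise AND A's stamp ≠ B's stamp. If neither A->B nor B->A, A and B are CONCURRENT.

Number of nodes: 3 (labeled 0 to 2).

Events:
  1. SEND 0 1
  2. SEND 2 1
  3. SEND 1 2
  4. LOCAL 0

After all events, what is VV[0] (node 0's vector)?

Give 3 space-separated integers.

Initial: VV[0]=[0, 0, 0]
Initial: VV[1]=[0, 0, 0]
Initial: VV[2]=[0, 0, 0]
Event 1: SEND 0->1: VV[0][0]++ -> VV[0]=[1, 0, 0], msg_vec=[1, 0, 0]; VV[1]=max(VV[1],msg_vec) then VV[1][1]++ -> VV[1]=[1, 1, 0]
Event 2: SEND 2->1: VV[2][2]++ -> VV[2]=[0, 0, 1], msg_vec=[0, 0, 1]; VV[1]=max(VV[1],msg_vec) then VV[1][1]++ -> VV[1]=[1, 2, 1]
Event 3: SEND 1->2: VV[1][1]++ -> VV[1]=[1, 3, 1], msg_vec=[1, 3, 1]; VV[2]=max(VV[2],msg_vec) then VV[2][2]++ -> VV[2]=[1, 3, 2]
Event 4: LOCAL 0: VV[0][0]++ -> VV[0]=[2, 0, 0]
Final vectors: VV[0]=[2, 0, 0]; VV[1]=[1, 3, 1]; VV[2]=[1, 3, 2]

Answer: 2 0 0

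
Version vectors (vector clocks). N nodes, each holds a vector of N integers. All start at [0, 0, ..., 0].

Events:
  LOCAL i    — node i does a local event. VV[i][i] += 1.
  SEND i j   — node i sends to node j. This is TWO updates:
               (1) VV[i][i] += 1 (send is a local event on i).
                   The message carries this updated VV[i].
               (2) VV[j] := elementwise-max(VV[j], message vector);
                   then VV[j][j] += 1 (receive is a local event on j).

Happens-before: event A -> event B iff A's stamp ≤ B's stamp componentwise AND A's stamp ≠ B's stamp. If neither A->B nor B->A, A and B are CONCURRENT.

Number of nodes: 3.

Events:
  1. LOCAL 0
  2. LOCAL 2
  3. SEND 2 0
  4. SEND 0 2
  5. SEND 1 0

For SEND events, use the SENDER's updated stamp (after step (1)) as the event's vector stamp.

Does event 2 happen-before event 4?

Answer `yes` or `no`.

Answer: yes

Derivation:
Initial: VV[0]=[0, 0, 0]
Initial: VV[1]=[0, 0, 0]
Initial: VV[2]=[0, 0, 0]
Event 1: LOCAL 0: VV[0][0]++ -> VV[0]=[1, 0, 0]
Event 2: LOCAL 2: VV[2][2]++ -> VV[2]=[0, 0, 1]
Event 3: SEND 2->0: VV[2][2]++ -> VV[2]=[0, 0, 2], msg_vec=[0, 0, 2]; VV[0]=max(VV[0],msg_vec) then VV[0][0]++ -> VV[0]=[2, 0, 2]
Event 4: SEND 0->2: VV[0][0]++ -> VV[0]=[3, 0, 2], msg_vec=[3, 0, 2]; VV[2]=max(VV[2],msg_vec) then VV[2][2]++ -> VV[2]=[3, 0, 3]
Event 5: SEND 1->0: VV[1][1]++ -> VV[1]=[0, 1, 0], msg_vec=[0, 1, 0]; VV[0]=max(VV[0],msg_vec) then VV[0][0]++ -> VV[0]=[4, 1, 2]
Event 2 stamp: [0, 0, 1]
Event 4 stamp: [3, 0, 2]
[0, 0, 1] <= [3, 0, 2]? True. Equal? False. Happens-before: True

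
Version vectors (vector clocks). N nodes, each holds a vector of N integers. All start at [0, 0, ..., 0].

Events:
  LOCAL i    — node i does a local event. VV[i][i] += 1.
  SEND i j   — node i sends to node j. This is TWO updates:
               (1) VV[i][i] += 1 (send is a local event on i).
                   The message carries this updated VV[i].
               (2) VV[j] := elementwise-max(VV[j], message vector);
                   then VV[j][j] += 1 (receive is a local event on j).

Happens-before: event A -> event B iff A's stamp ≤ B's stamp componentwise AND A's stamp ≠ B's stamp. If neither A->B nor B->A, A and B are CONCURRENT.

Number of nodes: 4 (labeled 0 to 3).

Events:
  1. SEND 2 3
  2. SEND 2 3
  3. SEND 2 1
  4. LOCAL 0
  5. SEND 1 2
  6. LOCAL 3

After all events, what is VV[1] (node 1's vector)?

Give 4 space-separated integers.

Answer: 0 2 3 0

Derivation:
Initial: VV[0]=[0, 0, 0, 0]
Initial: VV[1]=[0, 0, 0, 0]
Initial: VV[2]=[0, 0, 0, 0]
Initial: VV[3]=[0, 0, 0, 0]
Event 1: SEND 2->3: VV[2][2]++ -> VV[2]=[0, 0, 1, 0], msg_vec=[0, 0, 1, 0]; VV[3]=max(VV[3],msg_vec) then VV[3][3]++ -> VV[3]=[0, 0, 1, 1]
Event 2: SEND 2->3: VV[2][2]++ -> VV[2]=[0, 0, 2, 0], msg_vec=[0, 0, 2, 0]; VV[3]=max(VV[3],msg_vec) then VV[3][3]++ -> VV[3]=[0, 0, 2, 2]
Event 3: SEND 2->1: VV[2][2]++ -> VV[2]=[0, 0, 3, 0], msg_vec=[0, 0, 3, 0]; VV[1]=max(VV[1],msg_vec) then VV[1][1]++ -> VV[1]=[0, 1, 3, 0]
Event 4: LOCAL 0: VV[0][0]++ -> VV[0]=[1, 0, 0, 0]
Event 5: SEND 1->2: VV[1][1]++ -> VV[1]=[0, 2, 3, 0], msg_vec=[0, 2, 3, 0]; VV[2]=max(VV[2],msg_vec) then VV[2][2]++ -> VV[2]=[0, 2, 4, 0]
Event 6: LOCAL 3: VV[3][3]++ -> VV[3]=[0, 0, 2, 3]
Final vectors: VV[0]=[1, 0, 0, 0]; VV[1]=[0, 2, 3, 0]; VV[2]=[0, 2, 4, 0]; VV[3]=[0, 0, 2, 3]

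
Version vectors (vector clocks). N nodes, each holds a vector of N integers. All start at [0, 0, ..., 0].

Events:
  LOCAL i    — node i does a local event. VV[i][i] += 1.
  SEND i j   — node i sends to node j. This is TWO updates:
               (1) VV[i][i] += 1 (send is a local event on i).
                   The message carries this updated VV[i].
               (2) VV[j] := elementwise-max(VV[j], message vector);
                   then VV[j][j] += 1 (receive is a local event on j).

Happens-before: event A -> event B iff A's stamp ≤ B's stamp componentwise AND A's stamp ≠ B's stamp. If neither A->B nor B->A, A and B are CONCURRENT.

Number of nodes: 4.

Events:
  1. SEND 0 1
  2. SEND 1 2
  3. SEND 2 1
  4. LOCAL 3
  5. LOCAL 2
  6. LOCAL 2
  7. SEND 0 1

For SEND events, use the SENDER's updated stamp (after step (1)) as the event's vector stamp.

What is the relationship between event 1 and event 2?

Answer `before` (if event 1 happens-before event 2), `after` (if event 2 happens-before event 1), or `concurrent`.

Initial: VV[0]=[0, 0, 0, 0]
Initial: VV[1]=[0, 0, 0, 0]
Initial: VV[2]=[0, 0, 0, 0]
Initial: VV[3]=[0, 0, 0, 0]
Event 1: SEND 0->1: VV[0][0]++ -> VV[0]=[1, 0, 0, 0], msg_vec=[1, 0, 0, 0]; VV[1]=max(VV[1],msg_vec) then VV[1][1]++ -> VV[1]=[1, 1, 0, 0]
Event 2: SEND 1->2: VV[1][1]++ -> VV[1]=[1, 2, 0, 0], msg_vec=[1, 2, 0, 0]; VV[2]=max(VV[2],msg_vec) then VV[2][2]++ -> VV[2]=[1, 2, 1, 0]
Event 3: SEND 2->1: VV[2][2]++ -> VV[2]=[1, 2, 2, 0], msg_vec=[1, 2, 2, 0]; VV[1]=max(VV[1],msg_vec) then VV[1][1]++ -> VV[1]=[1, 3, 2, 0]
Event 4: LOCAL 3: VV[3][3]++ -> VV[3]=[0, 0, 0, 1]
Event 5: LOCAL 2: VV[2][2]++ -> VV[2]=[1, 2, 3, 0]
Event 6: LOCAL 2: VV[2][2]++ -> VV[2]=[1, 2, 4, 0]
Event 7: SEND 0->1: VV[0][0]++ -> VV[0]=[2, 0, 0, 0], msg_vec=[2, 0, 0, 0]; VV[1]=max(VV[1],msg_vec) then VV[1][1]++ -> VV[1]=[2, 4, 2, 0]
Event 1 stamp: [1, 0, 0, 0]
Event 2 stamp: [1, 2, 0, 0]
[1, 0, 0, 0] <= [1, 2, 0, 0]? True
[1, 2, 0, 0] <= [1, 0, 0, 0]? False
Relation: before

Answer: before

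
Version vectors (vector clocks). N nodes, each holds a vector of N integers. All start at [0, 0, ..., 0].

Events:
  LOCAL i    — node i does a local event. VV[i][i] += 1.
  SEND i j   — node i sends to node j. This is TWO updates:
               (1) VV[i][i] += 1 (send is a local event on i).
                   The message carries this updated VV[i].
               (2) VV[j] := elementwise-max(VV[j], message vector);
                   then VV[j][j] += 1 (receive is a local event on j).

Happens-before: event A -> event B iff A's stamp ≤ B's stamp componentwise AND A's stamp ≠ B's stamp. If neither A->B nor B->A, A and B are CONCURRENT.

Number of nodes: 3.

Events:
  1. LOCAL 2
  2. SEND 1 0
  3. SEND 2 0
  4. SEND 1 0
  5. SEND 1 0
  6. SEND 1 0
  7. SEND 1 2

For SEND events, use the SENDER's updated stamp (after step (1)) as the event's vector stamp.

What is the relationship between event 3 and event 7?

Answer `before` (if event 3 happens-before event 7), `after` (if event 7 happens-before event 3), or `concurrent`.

Initial: VV[0]=[0, 0, 0]
Initial: VV[1]=[0, 0, 0]
Initial: VV[2]=[0, 0, 0]
Event 1: LOCAL 2: VV[2][2]++ -> VV[2]=[0, 0, 1]
Event 2: SEND 1->0: VV[1][1]++ -> VV[1]=[0, 1, 0], msg_vec=[0, 1, 0]; VV[0]=max(VV[0],msg_vec) then VV[0][0]++ -> VV[0]=[1, 1, 0]
Event 3: SEND 2->0: VV[2][2]++ -> VV[2]=[0, 0, 2], msg_vec=[0, 0, 2]; VV[0]=max(VV[0],msg_vec) then VV[0][0]++ -> VV[0]=[2, 1, 2]
Event 4: SEND 1->0: VV[1][1]++ -> VV[1]=[0, 2, 0], msg_vec=[0, 2, 0]; VV[0]=max(VV[0],msg_vec) then VV[0][0]++ -> VV[0]=[3, 2, 2]
Event 5: SEND 1->0: VV[1][1]++ -> VV[1]=[0, 3, 0], msg_vec=[0, 3, 0]; VV[0]=max(VV[0],msg_vec) then VV[0][0]++ -> VV[0]=[4, 3, 2]
Event 6: SEND 1->0: VV[1][1]++ -> VV[1]=[0, 4, 0], msg_vec=[0, 4, 0]; VV[0]=max(VV[0],msg_vec) then VV[0][0]++ -> VV[0]=[5, 4, 2]
Event 7: SEND 1->2: VV[1][1]++ -> VV[1]=[0, 5, 0], msg_vec=[0, 5, 0]; VV[2]=max(VV[2],msg_vec) then VV[2][2]++ -> VV[2]=[0, 5, 3]
Event 3 stamp: [0, 0, 2]
Event 7 stamp: [0, 5, 0]
[0, 0, 2] <= [0, 5, 0]? False
[0, 5, 0] <= [0, 0, 2]? False
Relation: concurrent

Answer: concurrent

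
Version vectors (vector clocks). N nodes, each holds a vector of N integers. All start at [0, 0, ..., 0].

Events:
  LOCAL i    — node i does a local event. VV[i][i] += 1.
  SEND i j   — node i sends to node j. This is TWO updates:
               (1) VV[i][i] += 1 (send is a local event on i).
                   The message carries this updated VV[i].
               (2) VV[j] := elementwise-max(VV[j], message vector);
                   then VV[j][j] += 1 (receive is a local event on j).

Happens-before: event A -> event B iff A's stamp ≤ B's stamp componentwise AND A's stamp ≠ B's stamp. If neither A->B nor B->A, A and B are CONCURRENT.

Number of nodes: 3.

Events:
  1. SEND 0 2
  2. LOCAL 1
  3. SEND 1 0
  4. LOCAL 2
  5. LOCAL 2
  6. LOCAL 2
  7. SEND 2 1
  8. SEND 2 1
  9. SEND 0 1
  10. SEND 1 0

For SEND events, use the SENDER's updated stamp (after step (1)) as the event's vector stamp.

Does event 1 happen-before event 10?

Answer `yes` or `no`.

Initial: VV[0]=[0, 0, 0]
Initial: VV[1]=[0, 0, 0]
Initial: VV[2]=[0, 0, 0]
Event 1: SEND 0->2: VV[0][0]++ -> VV[0]=[1, 0, 0], msg_vec=[1, 0, 0]; VV[2]=max(VV[2],msg_vec) then VV[2][2]++ -> VV[2]=[1, 0, 1]
Event 2: LOCAL 1: VV[1][1]++ -> VV[1]=[0, 1, 0]
Event 3: SEND 1->0: VV[1][1]++ -> VV[1]=[0, 2, 0], msg_vec=[0, 2, 0]; VV[0]=max(VV[0],msg_vec) then VV[0][0]++ -> VV[0]=[2, 2, 0]
Event 4: LOCAL 2: VV[2][2]++ -> VV[2]=[1, 0, 2]
Event 5: LOCAL 2: VV[2][2]++ -> VV[2]=[1, 0, 3]
Event 6: LOCAL 2: VV[2][2]++ -> VV[2]=[1, 0, 4]
Event 7: SEND 2->1: VV[2][2]++ -> VV[2]=[1, 0, 5], msg_vec=[1, 0, 5]; VV[1]=max(VV[1],msg_vec) then VV[1][1]++ -> VV[1]=[1, 3, 5]
Event 8: SEND 2->1: VV[2][2]++ -> VV[2]=[1, 0, 6], msg_vec=[1, 0, 6]; VV[1]=max(VV[1],msg_vec) then VV[1][1]++ -> VV[1]=[1, 4, 6]
Event 9: SEND 0->1: VV[0][0]++ -> VV[0]=[3, 2, 0], msg_vec=[3, 2, 0]; VV[1]=max(VV[1],msg_vec) then VV[1][1]++ -> VV[1]=[3, 5, 6]
Event 10: SEND 1->0: VV[1][1]++ -> VV[1]=[3, 6, 6], msg_vec=[3, 6, 6]; VV[0]=max(VV[0],msg_vec) then VV[0][0]++ -> VV[0]=[4, 6, 6]
Event 1 stamp: [1, 0, 0]
Event 10 stamp: [3, 6, 6]
[1, 0, 0] <= [3, 6, 6]? True. Equal? False. Happens-before: True

Answer: yes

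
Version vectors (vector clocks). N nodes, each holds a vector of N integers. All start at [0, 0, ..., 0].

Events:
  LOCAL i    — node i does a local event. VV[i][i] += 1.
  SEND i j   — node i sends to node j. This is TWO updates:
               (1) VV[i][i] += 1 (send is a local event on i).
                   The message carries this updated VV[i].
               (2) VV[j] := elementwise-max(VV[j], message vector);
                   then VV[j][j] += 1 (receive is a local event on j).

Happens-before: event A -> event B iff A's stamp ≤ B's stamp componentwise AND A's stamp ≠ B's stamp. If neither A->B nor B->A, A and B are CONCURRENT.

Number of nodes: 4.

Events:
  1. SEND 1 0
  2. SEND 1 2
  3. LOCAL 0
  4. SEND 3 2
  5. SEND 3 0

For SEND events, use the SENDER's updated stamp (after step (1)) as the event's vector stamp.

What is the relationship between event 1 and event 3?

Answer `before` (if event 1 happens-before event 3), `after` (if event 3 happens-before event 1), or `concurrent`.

Answer: before

Derivation:
Initial: VV[0]=[0, 0, 0, 0]
Initial: VV[1]=[0, 0, 0, 0]
Initial: VV[2]=[0, 0, 0, 0]
Initial: VV[3]=[0, 0, 0, 0]
Event 1: SEND 1->0: VV[1][1]++ -> VV[1]=[0, 1, 0, 0], msg_vec=[0, 1, 0, 0]; VV[0]=max(VV[0],msg_vec) then VV[0][0]++ -> VV[0]=[1, 1, 0, 0]
Event 2: SEND 1->2: VV[1][1]++ -> VV[1]=[0, 2, 0, 0], msg_vec=[0, 2, 0, 0]; VV[2]=max(VV[2],msg_vec) then VV[2][2]++ -> VV[2]=[0, 2, 1, 0]
Event 3: LOCAL 0: VV[0][0]++ -> VV[0]=[2, 1, 0, 0]
Event 4: SEND 3->2: VV[3][3]++ -> VV[3]=[0, 0, 0, 1], msg_vec=[0, 0, 0, 1]; VV[2]=max(VV[2],msg_vec) then VV[2][2]++ -> VV[2]=[0, 2, 2, 1]
Event 5: SEND 3->0: VV[3][3]++ -> VV[3]=[0, 0, 0, 2], msg_vec=[0, 0, 0, 2]; VV[0]=max(VV[0],msg_vec) then VV[0][0]++ -> VV[0]=[3, 1, 0, 2]
Event 1 stamp: [0, 1, 0, 0]
Event 3 stamp: [2, 1, 0, 0]
[0, 1, 0, 0] <= [2, 1, 0, 0]? True
[2, 1, 0, 0] <= [0, 1, 0, 0]? False
Relation: before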